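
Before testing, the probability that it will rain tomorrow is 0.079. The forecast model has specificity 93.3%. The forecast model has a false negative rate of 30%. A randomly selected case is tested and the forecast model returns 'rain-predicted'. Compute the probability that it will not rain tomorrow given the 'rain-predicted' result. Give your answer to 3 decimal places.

P(¬H | E) ≈ 0.527

Write H for 'it will rain tomorrow'. Prior odds H:¬H = 0.079/0.921 = 0.085776. For the 'rain-predicted' outcome, the likelihood ratio is 0.7/0.067 = 10.448.
Posterior odds = 0.085776 × 10.448 = 0.89617, so P(H|E) = 0.89617/(1+0.89617) = 0.473. Then P(¬H|E) = 1 − 0.473 = 0.527.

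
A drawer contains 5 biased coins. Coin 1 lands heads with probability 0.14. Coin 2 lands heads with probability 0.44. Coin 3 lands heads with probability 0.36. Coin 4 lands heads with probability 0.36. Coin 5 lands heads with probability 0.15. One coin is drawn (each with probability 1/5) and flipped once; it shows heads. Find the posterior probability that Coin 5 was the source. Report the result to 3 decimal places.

Tabulate prior·likelihood by source: [1] prior 0.2, lik 0.14, product 0.02800; [2] prior 0.2, lik 0.44, product 0.08800; [3] prior 0.2, lik 0.36, product 0.07200; [4] prior 0.2, lik 0.36, product 0.07200; [5] prior 0.2, lik 0.15, product 0.03000.
Normalizing constant = 0.29000; the posterior for Coin 5 is its product over the sum, 0.03000/0.29000 = 0.103.

Posterior probability ≈ 0.103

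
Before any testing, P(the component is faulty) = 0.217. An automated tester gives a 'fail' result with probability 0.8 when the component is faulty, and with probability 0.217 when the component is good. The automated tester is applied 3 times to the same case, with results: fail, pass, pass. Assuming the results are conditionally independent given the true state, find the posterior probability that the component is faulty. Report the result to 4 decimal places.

Let H be the event that the component is faulty; start with P(H) = 0.217. P('fail'|H) = 0.8, P('fail'|¬H) = 0.217.
Update on result 1 ('fail'): P(H) ← 0.8·0.2170 / (0.8·0.2170 + 0.217·0.7830) = 0.17360/0.34351 = 0.5054.
Update on result 2 ('pass'): P(H) ← 0.2·0.5054 / (0.2·0.5054 + 0.783·0.4946) = 0.10107/0.48837 = 0.2070.
Update on result 3 ('pass'): P(H) ← 0.2·0.2070 / (0.2·0.2070 + 0.783·0.7930) = 0.041392/0.66234 = 0.0625.

Posterior P(H) ≈ 0.0625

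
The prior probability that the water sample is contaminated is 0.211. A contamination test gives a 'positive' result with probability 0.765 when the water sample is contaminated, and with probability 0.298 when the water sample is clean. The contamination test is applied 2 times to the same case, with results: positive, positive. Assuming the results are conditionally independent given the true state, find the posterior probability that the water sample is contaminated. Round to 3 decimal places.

Posterior P(H) ≈ 0.638

With H the event that the water sample is contaminated, the joint likelihood of the observed sequence is P(data|H) = 0.765·0.765 = 0.58522 and P(data|¬H) = 0.298·0.298 = 0.088804.
Bayes: P(H|data) = 0.211·0.58522 / (0.211·0.58522 + 0.789·0.088804) = 0.12348/0.19355 = 0.6380.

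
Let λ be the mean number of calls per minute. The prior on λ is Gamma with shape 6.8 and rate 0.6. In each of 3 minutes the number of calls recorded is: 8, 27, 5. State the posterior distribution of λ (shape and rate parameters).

The Poisson likelihood adds the total count to the shape and the number of exposure periods to the rate. Here ∑xᵢ = 40 and n = 3, so shape 6.8→46.8 and rate 0.6→3.6.

Posterior: Gamma(shape=46.8, rate=3.6)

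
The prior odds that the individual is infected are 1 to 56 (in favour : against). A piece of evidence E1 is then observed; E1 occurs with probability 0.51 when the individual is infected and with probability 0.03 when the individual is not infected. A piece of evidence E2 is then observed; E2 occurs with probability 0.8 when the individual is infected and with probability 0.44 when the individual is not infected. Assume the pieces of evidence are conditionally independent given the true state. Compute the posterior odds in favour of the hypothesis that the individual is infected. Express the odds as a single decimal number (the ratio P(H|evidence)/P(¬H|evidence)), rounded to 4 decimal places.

Posterior odds ≈ 0.5519

Prior odds = 1/56 = 0.017857.
Likelihood ratio for E1 = 0.51/0.03 = 17.000.
Likelihood ratio for E2 = 0.8/0.44 = 1.8182.
Posterior odds = prior odds × LR₁ × LR₂ = 0.55195.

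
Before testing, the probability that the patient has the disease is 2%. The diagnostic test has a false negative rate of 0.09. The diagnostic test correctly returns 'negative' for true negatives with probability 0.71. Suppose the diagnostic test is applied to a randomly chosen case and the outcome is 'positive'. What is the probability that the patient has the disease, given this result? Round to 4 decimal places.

Write H for 'the patient has the disease'. Prior odds H:¬H = 0.02/0.98 = 0.020408. For the 'positive' outcome, the likelihood ratio is 0.91/0.29 = 3.1379.
Posterior odds = 0.020408 × 3.1379 = 0.064039, so P(H|E) = 0.064039/(1+0.064039) = 0.0602.

P(H | E) ≈ 0.0602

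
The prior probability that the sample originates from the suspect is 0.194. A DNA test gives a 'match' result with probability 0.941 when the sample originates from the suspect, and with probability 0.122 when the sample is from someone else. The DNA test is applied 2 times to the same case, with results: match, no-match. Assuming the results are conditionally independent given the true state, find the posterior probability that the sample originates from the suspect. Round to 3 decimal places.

Posterior P(H) ≈ 0.111

Let H be the event that the sample originates from the suspect; start with P(H) = 0.194. P('match'|H) = 0.941, P('match'|¬H) = 0.122.
Update on result 1 ('match'): P(H) ← 0.941·0.1940 / (0.941·0.1940 + 0.122·0.8060) = 0.18255/0.28089 = 0.6499.
Update on result 2 ('no-match'): P(H) ← 0.059·0.6499 / (0.059·0.6499 + 0.878·0.3501) = 0.038345/0.34571 = 0.1109.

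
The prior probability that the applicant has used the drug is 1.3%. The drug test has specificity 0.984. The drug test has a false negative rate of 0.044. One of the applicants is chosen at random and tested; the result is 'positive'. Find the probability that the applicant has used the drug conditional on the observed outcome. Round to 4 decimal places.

P(H | E) ≈ 0.4404

Write H for 'the applicant has used the drug'. Prior odds H:¬H = 0.013/0.987 = 0.013171. For the 'positive' outcome, the likelihood ratio is 0.956/0.016 = 59.750.
Posterior odds = 0.013171 × 59.750 = 0.78698, so P(H|E) = 0.78698/(1+0.78698) = 0.4404.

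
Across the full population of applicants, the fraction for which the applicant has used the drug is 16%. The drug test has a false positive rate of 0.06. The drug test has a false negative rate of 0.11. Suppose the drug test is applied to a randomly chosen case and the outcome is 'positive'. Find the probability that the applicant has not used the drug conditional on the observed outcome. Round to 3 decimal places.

P(¬H | E) ≈ 0.261

Let H be the event that the applicant has used the drug. P(H) = 0.16, so P(¬H) = 0.84. With E the 'positive' result, P(E|H) = 0.89 and P(E|¬H) = 0.06.
P(E) = 0.89·0.16 + 0.06·0.84 = 0.14240 + 0.050400 = 0.19280.
By Bayes' theorem, P(H|E) = 0.14240 / 0.19280 = 0.739. Hence P(¬H|E) = 1 − 0.739 = 0.261.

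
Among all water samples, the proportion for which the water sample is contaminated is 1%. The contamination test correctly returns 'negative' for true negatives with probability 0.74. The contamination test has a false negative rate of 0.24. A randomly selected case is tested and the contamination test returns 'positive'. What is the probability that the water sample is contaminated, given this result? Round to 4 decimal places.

P(H | E) ≈ 0.0287

Let H be the event that the water sample is contaminated. P(H) = 0.01, so P(¬H) = 0.99. With E the 'positive' result, P(E|H) = 0.76 and P(E|¬H) = 0.26.
P(E) = 0.76·0.01 + 0.26·0.99 = 0.0076000 + 0.25740 = 0.26500.
By Bayes' theorem, P(H|E) = 0.0076000 / 0.26500 = 0.0287.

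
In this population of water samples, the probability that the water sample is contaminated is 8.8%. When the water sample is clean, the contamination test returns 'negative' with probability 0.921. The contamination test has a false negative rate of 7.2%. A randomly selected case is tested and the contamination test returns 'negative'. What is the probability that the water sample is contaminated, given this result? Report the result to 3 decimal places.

P(H | E) ≈ 0.007

Write H for 'the water sample is contaminated'. Prior odds H:¬H = 0.088/0.912 = 0.096491. For the 'negative' outcome, the likelihood ratio is 0.072/0.921 = 0.078176.
Posterior odds = 0.096491 × 0.078176 = 0.0075433, so P(H|E) = 0.0075433/(1+0.0075433) = 0.007.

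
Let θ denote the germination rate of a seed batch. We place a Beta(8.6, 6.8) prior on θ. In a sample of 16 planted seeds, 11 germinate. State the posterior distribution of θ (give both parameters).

The binomial likelihood is conjugate to the Beta prior: with 11 successes and 5 failures, the posterior is Beta(8.6+11, 6.8+5) = Beta(19.6, 11.8).

Posterior: Beta(19.6, 11.8)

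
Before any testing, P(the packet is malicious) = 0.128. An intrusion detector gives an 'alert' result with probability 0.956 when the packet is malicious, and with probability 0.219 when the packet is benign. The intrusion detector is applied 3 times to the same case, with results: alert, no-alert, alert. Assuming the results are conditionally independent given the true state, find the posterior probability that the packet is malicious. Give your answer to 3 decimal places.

With H the event that the packet is malicious, the joint likelihood of the observed sequence is P(data|H) = 0.956·0.044·0.956 = 0.040213 and P(data|¬H) = 0.219·0.781·0.219 = 0.037458.
Bayes: P(H|data) = 0.128·0.040213 / (0.128·0.040213 + 0.872·0.037458) = 0.0051473/0.037810 = 0.1361.

Posterior P(H) ≈ 0.136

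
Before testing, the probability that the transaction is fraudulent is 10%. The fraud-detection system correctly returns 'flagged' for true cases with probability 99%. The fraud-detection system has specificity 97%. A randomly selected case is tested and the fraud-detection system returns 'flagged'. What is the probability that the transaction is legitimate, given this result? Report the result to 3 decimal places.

P(¬H | E) ≈ 0.214

Write H for 'the transaction is fraudulent'. Prior odds H:¬H = 0.1/0.9 = 0.11111. For the 'flagged' outcome, the likelihood ratio is 0.99/0.03 = 33.000.
Posterior odds = 0.11111 × 33.000 = 3.6667, so P(H|E) = 3.6667/(1+3.6667) = 0.786. Then P(¬H|E) = 1 − 0.786 = 0.214.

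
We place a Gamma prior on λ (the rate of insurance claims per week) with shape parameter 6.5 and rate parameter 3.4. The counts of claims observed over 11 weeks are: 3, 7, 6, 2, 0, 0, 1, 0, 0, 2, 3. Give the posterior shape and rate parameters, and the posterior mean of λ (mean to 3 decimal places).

Posterior: Gamma(shape=30.5, rate=14.4); mean ≈ 2.118

The Poisson likelihood adds the total count to the shape and the number of exposure periods to the rate. Here ∑xᵢ = 24 and n = 11, so shape 6.5→30.5 and rate 3.4→14.4.
Posterior mean = shape/rate = 30.5/14.4 = 2.118.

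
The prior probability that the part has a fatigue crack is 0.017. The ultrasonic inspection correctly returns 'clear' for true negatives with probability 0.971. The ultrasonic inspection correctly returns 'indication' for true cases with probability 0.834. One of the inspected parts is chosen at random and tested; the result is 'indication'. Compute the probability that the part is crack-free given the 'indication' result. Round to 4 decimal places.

Write H for 'the part has a fatigue crack'. Prior odds H:¬H = 0.017/0.983 = 0.017294. For the 'indication' outcome, the likelihood ratio is 0.834/0.029 = 28.759.
Posterior odds = 0.017294 × 28.759 = 0.49735, so P(H|E) = 0.49735/(1+0.49735) = 0.3322. Then P(¬H|E) = 1 − 0.3322 = 0.6678.

P(¬H | E) ≈ 0.6678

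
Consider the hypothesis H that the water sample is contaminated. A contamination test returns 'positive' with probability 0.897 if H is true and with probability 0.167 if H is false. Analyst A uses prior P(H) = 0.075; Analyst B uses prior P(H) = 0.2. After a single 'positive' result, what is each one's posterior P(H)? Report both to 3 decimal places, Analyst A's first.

The likelihood ratio for a 'positive' result is 0.897/0.167 = 5.3713.
Analyst A: prior odds 0.075/0.925 = 0.081081; posterior odds 0.43551; posterior probability 0.303.
Analyst B: prior odds 0.2/0.8 = 0.25000; posterior odds 1.3428; posterior probability 0.573.

Analyst A: 0.303; Analyst B: 0.573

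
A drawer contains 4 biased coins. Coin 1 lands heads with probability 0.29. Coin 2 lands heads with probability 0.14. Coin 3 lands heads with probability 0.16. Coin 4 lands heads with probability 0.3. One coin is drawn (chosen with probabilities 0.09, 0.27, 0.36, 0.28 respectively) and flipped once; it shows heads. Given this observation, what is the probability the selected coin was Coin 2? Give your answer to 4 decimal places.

P(heads|C1) = 0.29; P(heads|C2) = 0.14; P(heads|C3) = 0.16; P(heads|C4) = 0.3.
Prior × likelihood for each source: 0.09·0.29=0.02610, 0.27·0.14=0.03780, 0.36·0.16=0.05760, 0.28·0.3=0.08400. Summing gives P(heads) = 0.20550.
P(Coin 2 | heads) = 0.03780 / 0.20550 = 0.1839.

Posterior probability ≈ 0.1839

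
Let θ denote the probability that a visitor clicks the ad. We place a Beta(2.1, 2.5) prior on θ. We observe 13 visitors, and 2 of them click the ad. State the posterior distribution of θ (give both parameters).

Posterior: Beta(4.1, 13.5)

Observing 2 successes and 11 failures updates Beta(2.1, 2.5) by adding the success and failure counts to the two shape parameters: α = 2.1+2 = 4.1, β = 2.5+11 = 13.5.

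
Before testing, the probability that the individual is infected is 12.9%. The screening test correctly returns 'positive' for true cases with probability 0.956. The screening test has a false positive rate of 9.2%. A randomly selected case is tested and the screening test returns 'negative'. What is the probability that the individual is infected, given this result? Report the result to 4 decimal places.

P(H | E) ≈ 0.0071

Write H for 'the individual is infected'. Prior odds H:¬H = 0.129/0.871 = 0.14811. For the 'negative' outcome, the likelihood ratio is 0.044/0.908 = 0.048458.
Posterior odds = 0.14811 × 0.048458 = 0.0071769, so P(H|E) = 0.0071769/(1+0.0071769) = 0.0071.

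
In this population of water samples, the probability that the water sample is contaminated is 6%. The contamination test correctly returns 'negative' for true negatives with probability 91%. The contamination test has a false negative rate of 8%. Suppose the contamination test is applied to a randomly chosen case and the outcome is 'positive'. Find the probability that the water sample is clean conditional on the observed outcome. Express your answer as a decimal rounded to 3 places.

P(¬H | E) ≈ 0.605

Write H for 'the water sample is contaminated'. Prior odds H:¬H = 0.06/0.94 = 0.063830. For the 'positive' outcome, the likelihood ratio is 0.92/0.09 = 10.222.
Posterior odds = 0.063830 × 10.222 = 0.65248, so P(H|E) = 0.65248/(1+0.65248) = 0.395. Then P(¬H|E) = 1 − 0.395 = 0.605.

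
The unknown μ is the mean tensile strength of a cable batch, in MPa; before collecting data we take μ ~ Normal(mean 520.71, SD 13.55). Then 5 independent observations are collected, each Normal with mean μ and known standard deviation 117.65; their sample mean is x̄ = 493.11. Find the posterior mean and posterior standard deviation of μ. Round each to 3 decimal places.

Prior precision 1/τ₀² = 1/13.55² = 0.00544655; data precision n/σ² = 5/117.65² = 0.00036123.
Posterior precision = 0.00544655 + 0.00036123 = 0.00580778, giving posterior SD = 1/√0.00580778 = 13.122.
Posterior mean = (0.00544655·520.71 + 0.00036123·493.11) / 0.00580778 = 518.993.

Posterior mean ≈ 518.993; posterior SD ≈ 13.122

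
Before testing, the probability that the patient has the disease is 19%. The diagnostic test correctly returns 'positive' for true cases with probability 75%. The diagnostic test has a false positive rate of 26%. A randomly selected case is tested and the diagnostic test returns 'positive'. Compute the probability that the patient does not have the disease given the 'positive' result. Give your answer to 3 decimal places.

P(¬H | E) ≈ 0.596

Let H be the event that the patient has the disease. P(H) = 0.19, so P(¬H) = 0.81. With E the 'positive' result, P(E|H) = 0.75 and P(E|¬H) = 0.26.
P(E) = 0.75·0.19 + 0.26·0.81 = 0.14250 + 0.21060 = 0.35310.
By Bayes' theorem, P(H|E) = 0.14250 / 0.35310 = 0.404. Hence P(¬H|E) = 1 − 0.404 = 0.596.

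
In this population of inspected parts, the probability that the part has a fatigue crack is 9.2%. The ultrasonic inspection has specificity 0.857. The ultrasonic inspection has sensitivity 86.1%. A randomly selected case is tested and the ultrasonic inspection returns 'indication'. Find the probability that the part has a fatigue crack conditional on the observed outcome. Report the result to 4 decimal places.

P(H | E) ≈ 0.3789

Let H be the event that the part has a fatigue crack. P(H) = 0.092, so P(¬H) = 0.908. With E the 'indication' result, P(E|H) = 0.861 and P(E|¬H) = 0.143.
P(E) = 0.861·0.092 + 0.143·0.908 = 0.079212 + 0.12984 = 0.20906.
By Bayes' theorem, P(H|E) = 0.079212 / 0.20906 = 0.3789.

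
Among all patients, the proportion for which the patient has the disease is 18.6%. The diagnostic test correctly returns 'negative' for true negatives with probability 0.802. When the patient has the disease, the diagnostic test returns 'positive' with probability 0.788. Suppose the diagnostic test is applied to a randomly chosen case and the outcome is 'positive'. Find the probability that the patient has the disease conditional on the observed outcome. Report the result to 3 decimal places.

P(H | E) ≈ 0.476

Write H for 'the patient has the disease'. Prior odds H:¬H = 0.186/0.814 = 0.22850. For the 'positive' outcome, the likelihood ratio is 0.788/0.198 = 3.9798.
Posterior odds = 0.22850 × 3.9798 = 0.90939, so P(H|E) = 0.90939/(1+0.90939) = 0.476.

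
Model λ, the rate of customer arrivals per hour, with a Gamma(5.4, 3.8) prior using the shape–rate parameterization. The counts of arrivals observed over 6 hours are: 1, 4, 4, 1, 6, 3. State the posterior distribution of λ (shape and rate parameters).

Posterior: Gamma(shape=24.4, rate=9.8)

Total count ∑xᵢ = 19 over n = 6 hours.
Gamma is conjugate to the Poisson likelihood: posterior is Gamma(shape = 5.4+19 = 24.4, rate = 3.8+6 = 9.8).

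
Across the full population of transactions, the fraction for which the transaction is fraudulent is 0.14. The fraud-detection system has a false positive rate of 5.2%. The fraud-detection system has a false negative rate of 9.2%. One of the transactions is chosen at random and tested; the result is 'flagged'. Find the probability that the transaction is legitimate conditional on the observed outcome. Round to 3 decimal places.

P(¬H | E) ≈ 0.260

Let H be the event that the transaction is fraudulent. P(H) = 0.14, so P(¬H) = 0.86. With E the 'flagged' result, P(E|H) = 0.908 and P(E|¬H) = 0.052.
P(E) = 0.908·0.14 + 0.052·0.86 = 0.12712 + 0.044720 = 0.17184.
By Bayes' theorem, P(H|E) = 0.12712 / 0.17184 = 0.740. Hence P(¬H|E) = 1 − 0.740 = 0.260.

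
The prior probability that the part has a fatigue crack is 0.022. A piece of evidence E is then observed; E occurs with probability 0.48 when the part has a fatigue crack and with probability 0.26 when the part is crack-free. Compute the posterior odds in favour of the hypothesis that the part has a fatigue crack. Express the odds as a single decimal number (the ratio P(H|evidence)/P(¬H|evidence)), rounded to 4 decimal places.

Posterior odds ≈ 0.0415

Prior odds = 0.022/(1−0.022) = 0.022495.
Likelihood ratio for E = 0.48/0.26 = 1.8462.
Posterior odds = prior odds × LR = 0.041529.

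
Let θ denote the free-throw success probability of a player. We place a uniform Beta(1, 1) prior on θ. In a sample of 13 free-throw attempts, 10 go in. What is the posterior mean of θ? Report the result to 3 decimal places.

Posterior mean ≈ 0.733

The binomial likelihood is conjugate to the Beta prior: with 10 successes and 3 failures, the posterior is Beta(1+10, 1+3) = Beta(11, 4).
E[θ | data] = 11/(11+4) = 0.733.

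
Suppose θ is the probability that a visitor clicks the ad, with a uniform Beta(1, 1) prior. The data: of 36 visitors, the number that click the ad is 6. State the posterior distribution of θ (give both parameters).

Observing 6 successes and 30 failures updates Beta(1, 1) by adding the success and failure counts to the two shape parameters: α = 1+6 = 7, β = 1+30 = 31.

Posterior: Beta(7, 31)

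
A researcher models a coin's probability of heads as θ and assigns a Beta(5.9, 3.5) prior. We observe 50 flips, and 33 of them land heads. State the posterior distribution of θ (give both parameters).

Posterior: Beta(38.9, 20.5)

Observing 33 successes and 17 failures updates Beta(5.9, 3.5) by adding the success and failure counts to the two shape parameters: α = 5.9+33 = 38.9, β = 3.5+17 = 20.5.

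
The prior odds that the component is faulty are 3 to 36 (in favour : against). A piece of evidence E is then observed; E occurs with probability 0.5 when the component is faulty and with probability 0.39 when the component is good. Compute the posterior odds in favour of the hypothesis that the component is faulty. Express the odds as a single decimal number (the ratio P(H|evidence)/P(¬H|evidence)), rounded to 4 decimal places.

Posterior odds ≈ 0.1068

Prior odds = 3/36 = 0.083333.
Likelihood ratio for E = 0.5/0.39 = 1.2821.
Posterior odds = prior odds × LR = 0.10684.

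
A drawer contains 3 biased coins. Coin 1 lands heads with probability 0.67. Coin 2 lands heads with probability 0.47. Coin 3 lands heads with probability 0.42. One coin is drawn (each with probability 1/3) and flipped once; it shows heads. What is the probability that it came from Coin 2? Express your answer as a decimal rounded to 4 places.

P(heads|C1) = 0.67; P(heads|C2) = 0.47; P(heads|C3) = 0.42.
Prior × likelihood for each source: 0.333333·0.67=0.2233, 0.333333·0.47=0.1567, 0.333333·0.42=0.1400. Summing gives P(heads) = 0.52000.
P(Coin 2 | heads) = 0.1567 / 0.52000 = 0.3013.

Posterior probability ≈ 0.3013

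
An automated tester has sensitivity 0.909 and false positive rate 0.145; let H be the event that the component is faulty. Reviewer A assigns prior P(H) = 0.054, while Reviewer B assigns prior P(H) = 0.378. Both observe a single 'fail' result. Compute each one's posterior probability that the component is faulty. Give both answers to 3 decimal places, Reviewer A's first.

Reviewer A: 0.264; Reviewer B: 0.792

The likelihood ratio for a 'fail' result is 0.909/0.145 = 6.2690.
Reviewer A: prior odds 0.054/0.946 = 0.057082; posterior odds 0.35785; posterior probability 0.264.
Reviewer B: prior odds 0.378/0.622 = 0.60772; posterior odds 3.8098; posterior probability 0.792.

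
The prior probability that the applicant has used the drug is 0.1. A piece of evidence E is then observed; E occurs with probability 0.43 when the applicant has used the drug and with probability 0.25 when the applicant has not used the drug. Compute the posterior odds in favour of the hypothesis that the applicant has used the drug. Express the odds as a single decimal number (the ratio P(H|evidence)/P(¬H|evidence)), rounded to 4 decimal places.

Posterior odds ≈ 0.1911

Prior odds = 0.1/(1−0.1) = 0.11111.
Likelihood ratio for E = 0.43/0.25 = 1.7200.
Posterior odds = prior odds × LR = 0.19111.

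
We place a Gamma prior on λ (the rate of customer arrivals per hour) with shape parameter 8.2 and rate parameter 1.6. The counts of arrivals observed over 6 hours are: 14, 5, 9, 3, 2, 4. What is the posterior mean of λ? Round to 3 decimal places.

The Poisson likelihood adds the total count to the shape and the number of exposure periods to the rate. Here ∑xᵢ = 37 and n = 6, so shape 8.2→45.2 and rate 1.6→7.6.
Posterior mean = shape/rate = 45.2/7.6 = 5.947.

Posterior mean ≈ 5.947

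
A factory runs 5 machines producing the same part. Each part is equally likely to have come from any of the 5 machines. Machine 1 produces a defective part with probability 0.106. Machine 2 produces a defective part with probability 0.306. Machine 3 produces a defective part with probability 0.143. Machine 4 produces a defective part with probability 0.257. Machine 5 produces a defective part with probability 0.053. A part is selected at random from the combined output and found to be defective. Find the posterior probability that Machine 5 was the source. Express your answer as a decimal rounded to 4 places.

Posterior probability ≈ 0.0613

P(defective|M1) = 0.106; P(defective|M2) = 0.306; P(defective|M3) = 0.143; P(defective|M4) = 0.257; P(defective|M5) = 0.053.
Prior × likelihood for each source: 0.2·0.106=0.02120, 0.2·0.306=0.06120, 0.2·0.143=0.02860, 0.2·0.257=0.05140, 0.2·0.053=0.01060. Summing gives P(defective) = 0.17300.
P(Machine 5 | defective) = 0.01060 / 0.17300 = 0.0613.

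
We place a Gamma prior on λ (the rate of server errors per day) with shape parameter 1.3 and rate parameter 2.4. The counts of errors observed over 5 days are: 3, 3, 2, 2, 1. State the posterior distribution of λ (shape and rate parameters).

The Poisson likelihood adds the total count to the shape and the number of exposure periods to the rate. Here ∑xᵢ = 11 and n = 5, so shape 1.3→12.3 and rate 2.4→7.4.

Posterior: Gamma(shape=12.3, rate=7.4)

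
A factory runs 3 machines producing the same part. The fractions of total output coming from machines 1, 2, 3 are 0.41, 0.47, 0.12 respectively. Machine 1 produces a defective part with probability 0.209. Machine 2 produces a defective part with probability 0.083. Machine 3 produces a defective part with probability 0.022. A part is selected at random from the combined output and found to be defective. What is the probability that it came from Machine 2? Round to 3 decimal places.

P(defective|M1) = 0.209; P(defective|M2) = 0.083; P(defective|M3) = 0.022.
Prior × likelihood for each source: 0.41·0.209=0.08569, 0.47·0.083=0.03901, 0.12·0.022=0.002640. Summing gives P(defective) = 0.12734.
P(Machine 2 | defective) = 0.03901 / 0.12734 = 0.306.

Posterior probability ≈ 0.306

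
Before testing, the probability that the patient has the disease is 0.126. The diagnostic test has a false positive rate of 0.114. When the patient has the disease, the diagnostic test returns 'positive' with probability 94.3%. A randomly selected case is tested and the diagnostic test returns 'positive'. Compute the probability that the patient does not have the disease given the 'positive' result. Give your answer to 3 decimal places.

P(¬H | E) ≈ 0.456

Let H be the event that the patient has the disease. P(H) = 0.126, so P(¬H) = 0.874. With E the 'positive' result, P(E|H) = 0.943 and P(E|¬H) = 0.114.
P(E) = 0.943·0.126 + 0.114·0.874 = 0.11882 + 0.099636 = 0.21845.
By Bayes' theorem, P(H|E) = 0.11882 / 0.21845 = 0.544. Hence P(¬H|E) = 1 − 0.544 = 0.456.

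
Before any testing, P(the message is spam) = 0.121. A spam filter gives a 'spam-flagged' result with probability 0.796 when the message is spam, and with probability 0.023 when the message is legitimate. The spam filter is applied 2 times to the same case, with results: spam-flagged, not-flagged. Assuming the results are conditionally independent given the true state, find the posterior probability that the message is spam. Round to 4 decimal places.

Let H be the event that the message is spam; start with P(H) = 0.121. P('spam-flagged'|H) = 0.796, P('spam-flagged'|¬H) = 0.023.
Update on result 1 ('spam-flagged'): P(H) ← 0.796·0.1210 / (0.796·0.1210 + 0.023·0.8790) = 0.096316/0.11653 = 0.8265.
Update on result 2 ('not-flagged'): P(H) ← 0.204·0.8265 / (0.204·0.8265 + 0.977·0.1735) = 0.16861/0.33811 = 0.4987.

Posterior P(H) ≈ 0.4987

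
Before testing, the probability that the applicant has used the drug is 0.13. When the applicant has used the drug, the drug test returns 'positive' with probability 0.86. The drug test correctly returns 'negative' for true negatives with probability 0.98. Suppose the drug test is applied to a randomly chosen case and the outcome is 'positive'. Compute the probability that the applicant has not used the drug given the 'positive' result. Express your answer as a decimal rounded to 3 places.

Let H be the event that the applicant has used the drug. P(H) = 0.13, so P(¬H) = 0.87. With E the 'positive' result, P(E|H) = 0.86 and P(E|¬H) = 0.02.
P(E) = 0.86·0.13 + 0.02·0.87 = 0.11180 + 0.017400 = 0.12920.
By Bayes' theorem, P(H|E) = 0.11180 / 0.12920 = 0.865. Hence P(¬H|E) = 1 − 0.865 = 0.135.

P(¬H | E) ≈ 0.135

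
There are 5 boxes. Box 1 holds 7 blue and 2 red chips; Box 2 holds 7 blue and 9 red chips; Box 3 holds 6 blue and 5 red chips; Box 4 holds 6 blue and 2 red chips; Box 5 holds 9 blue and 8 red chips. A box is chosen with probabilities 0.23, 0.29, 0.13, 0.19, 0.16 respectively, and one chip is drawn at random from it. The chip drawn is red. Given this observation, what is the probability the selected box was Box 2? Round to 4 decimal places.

Posterior probability ≈ 0.4118

Tabulate prior·likelihood by source: [1] prior 0.23, lik 0.2222, product 0.05111; [2] prior 0.29, lik 0.5625, product 0.1631; [3] prior 0.13, lik 0.4545, product 0.05909; [4] prior 0.19, lik 0.25, product 0.04750; [5] prior 0.16, lik 0.4706, product 0.07529.
Normalizing constant = 0.39612; the posterior for Box 2 is its product over the sum, 0.1631/0.39612 = 0.4118.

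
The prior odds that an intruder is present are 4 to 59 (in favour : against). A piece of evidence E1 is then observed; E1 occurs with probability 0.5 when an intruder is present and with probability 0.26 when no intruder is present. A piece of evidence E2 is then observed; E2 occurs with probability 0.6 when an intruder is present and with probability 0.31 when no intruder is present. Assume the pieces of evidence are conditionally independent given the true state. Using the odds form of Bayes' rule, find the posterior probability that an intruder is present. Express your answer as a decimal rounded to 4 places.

Prior odds = 4/59 = 0.067797. In log-odds, ln(0.067797) = -2.6912.
Add log likelihood ratios: ln(1.9231) + ln(1.9355) = 1.3143.
Posterior log-odds = -1.3770, so posterior odds = exp(-1.3770) = 0.25234. Converting, P(H|E) = 0.25234/1.2523 = 0.2015.

Posterior probability ≈ 0.2015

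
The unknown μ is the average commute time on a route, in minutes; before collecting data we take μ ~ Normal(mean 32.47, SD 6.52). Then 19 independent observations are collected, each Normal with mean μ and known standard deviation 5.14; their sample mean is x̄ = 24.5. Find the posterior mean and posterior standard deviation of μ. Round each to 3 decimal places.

Posterior mean ≈ 24.752; posterior SD ≈ 1.160

Prior precision 1/τ₀² = 1/6.52² = 0.0235237; data precision n/σ² = 19/5.14² = 0.719163.
Posterior precision = 0.0235237 + 0.719163 = 0.742687, giving posterior SD = 1/√0.742687 = 1.160.
Posterior mean = (0.0235237·32.47 + 0.719163·24.5) / 0.742687 = 24.752.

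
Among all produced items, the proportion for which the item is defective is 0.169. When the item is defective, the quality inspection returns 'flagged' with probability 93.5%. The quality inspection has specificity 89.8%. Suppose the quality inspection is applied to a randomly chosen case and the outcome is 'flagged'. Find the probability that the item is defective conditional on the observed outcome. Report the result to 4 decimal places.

P(H | E) ≈ 0.6509

Write H for 'the item is defective'. Prior odds H:¬H = 0.169/0.831 = 0.20337. For the 'flagged' outcome, the likelihood ratio is 0.935/0.102 = 9.1667.
Posterior odds = 0.20337 × 9.1667 = 1.8642, so P(H|E) = 1.8642/(1+1.8642) = 0.6509.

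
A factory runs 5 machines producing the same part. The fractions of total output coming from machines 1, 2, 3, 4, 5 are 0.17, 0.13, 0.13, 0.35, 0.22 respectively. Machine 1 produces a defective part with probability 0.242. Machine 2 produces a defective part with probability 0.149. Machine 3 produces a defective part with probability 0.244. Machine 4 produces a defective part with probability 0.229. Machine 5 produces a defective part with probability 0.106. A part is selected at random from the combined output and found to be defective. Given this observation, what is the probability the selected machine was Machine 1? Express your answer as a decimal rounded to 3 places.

Posterior probability ≈ 0.210

Tabulate prior·likelihood by source: [1] prior 0.17, lik 0.242, product 0.04114; [2] prior 0.13, lik 0.149, product 0.01937; [3] prior 0.13, lik 0.244, product 0.03172; [4] prior 0.35, lik 0.229, product 0.08015; [5] prior 0.22, lik 0.106, product 0.02332.
Normalizing constant = 0.19570; the posterior for Machine 1 is its product over the sum, 0.04114/0.19570 = 0.210.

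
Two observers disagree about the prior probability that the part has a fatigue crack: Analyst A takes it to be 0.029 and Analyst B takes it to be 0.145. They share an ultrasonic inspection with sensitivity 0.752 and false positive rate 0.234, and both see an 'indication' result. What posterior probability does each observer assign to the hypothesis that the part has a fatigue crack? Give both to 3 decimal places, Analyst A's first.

Analyst A: 0.088; Analyst B: 0.353

The likelihood ratio for an 'indication' result is 0.752/0.234 = 3.2137.
Analyst A: prior odds 0.029/0.971 = 0.029866; posterior odds 0.095980; posterior probability 0.088.
Analyst B: prior odds 0.145/0.855 = 0.16959; posterior odds 0.54501; posterior probability 0.353.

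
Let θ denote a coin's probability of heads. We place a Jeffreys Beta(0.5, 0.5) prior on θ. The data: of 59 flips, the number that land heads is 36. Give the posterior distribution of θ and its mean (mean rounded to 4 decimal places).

Posterior: Beta(36.5, 23.5); mean ≈ 0.6083

Observing 36 successes and 23 failures updates Beta(0.5, 0.5) by adding the success and failure counts to the two shape parameters: α = 0.5+36 = 36.5, β = 0.5+23 = 23.5.
E[θ | data] = 36.5/(36.5+23.5) = 0.6083.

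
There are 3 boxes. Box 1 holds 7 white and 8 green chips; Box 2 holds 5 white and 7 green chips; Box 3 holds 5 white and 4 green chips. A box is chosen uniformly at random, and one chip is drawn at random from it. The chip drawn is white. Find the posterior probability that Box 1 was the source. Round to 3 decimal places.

Posterior probability ≈ 0.324

P(white|Box 1) = 0.4667; P(white|Box 2) = 0.4167; P(white|Box 3) = 0.5556.
Prior × likelihood for each source: 0.333333·0.4667=0.1556, 0.333333·0.4167=0.1389, 0.333333·0.5556=0.1852. Summing gives P(white) = 0.47963.
P(Box 1 | white) = 0.1556 / 0.47963 = 0.324.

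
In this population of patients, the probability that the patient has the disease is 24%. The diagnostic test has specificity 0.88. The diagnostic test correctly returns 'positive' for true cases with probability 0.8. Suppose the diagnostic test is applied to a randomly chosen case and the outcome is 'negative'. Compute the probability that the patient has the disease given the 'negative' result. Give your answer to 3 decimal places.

P(H | E) ≈ 0.067

Write H for 'the patient has the disease'. Prior odds H:¬H = 0.24/0.76 = 0.31579. For the 'negative' outcome, the likelihood ratio is 0.2/0.88 = 0.22727.
Posterior odds = 0.31579 × 0.22727 = 0.071770, so P(H|E) = 0.071770/(1+0.071770) = 0.067.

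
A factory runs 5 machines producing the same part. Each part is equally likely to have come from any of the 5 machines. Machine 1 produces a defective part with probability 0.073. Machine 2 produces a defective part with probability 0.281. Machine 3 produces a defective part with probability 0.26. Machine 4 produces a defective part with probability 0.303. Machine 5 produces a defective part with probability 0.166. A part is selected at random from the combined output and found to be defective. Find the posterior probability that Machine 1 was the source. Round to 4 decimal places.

Tabulate prior·likelihood by source: [1] prior 0.2, lik 0.073, product 0.01460; [2] prior 0.2, lik 0.281, product 0.05620; [3] prior 0.2, lik 0.26, product 0.05200; [4] prior 0.2, lik 0.303, product 0.06060; [5] prior 0.2, lik 0.166, product 0.03320.
Normalizing constant = 0.21660; the posterior for Machine 1 is its product over the sum, 0.01460/0.21660 = 0.0674.

Posterior probability ≈ 0.0674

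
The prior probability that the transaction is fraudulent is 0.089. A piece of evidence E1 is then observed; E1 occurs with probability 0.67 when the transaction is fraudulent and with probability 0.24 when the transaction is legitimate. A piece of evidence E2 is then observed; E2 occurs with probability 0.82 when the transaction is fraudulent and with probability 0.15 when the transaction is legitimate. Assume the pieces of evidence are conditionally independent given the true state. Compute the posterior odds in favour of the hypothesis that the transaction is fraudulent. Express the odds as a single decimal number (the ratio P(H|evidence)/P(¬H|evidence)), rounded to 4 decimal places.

Posterior odds ≈ 1.4909

Prior odds = 0.089/(1−0.089) = 0.097695.
Likelihood ratio for E1 = 0.67/0.24 = 2.7917.
Likelihood ratio for E2 = 0.82/0.15 = 5.4667.
Posterior odds = prior odds × LR₁ × LR₂ = 1.4909.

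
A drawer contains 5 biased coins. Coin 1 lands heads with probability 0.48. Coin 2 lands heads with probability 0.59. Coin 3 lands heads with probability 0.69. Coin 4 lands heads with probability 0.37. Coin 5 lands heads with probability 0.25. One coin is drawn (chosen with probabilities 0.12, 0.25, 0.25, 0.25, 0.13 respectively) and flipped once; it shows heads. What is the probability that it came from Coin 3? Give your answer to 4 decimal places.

Posterior probability ≈ 0.3432

Tabulate prior·likelihood by source: [1] prior 0.12, lik 0.48, product 0.05760; [2] prior 0.25, lik 0.59, product 0.1475; [3] prior 0.25, lik 0.69, product 0.1725; [4] prior 0.25, lik 0.37, product 0.09250; [5] prior 0.13, lik 0.25, product 0.03250.
Normalizing constant = 0.50260; the posterior for Coin 3 is its product over the sum, 0.1725/0.50260 = 0.3432.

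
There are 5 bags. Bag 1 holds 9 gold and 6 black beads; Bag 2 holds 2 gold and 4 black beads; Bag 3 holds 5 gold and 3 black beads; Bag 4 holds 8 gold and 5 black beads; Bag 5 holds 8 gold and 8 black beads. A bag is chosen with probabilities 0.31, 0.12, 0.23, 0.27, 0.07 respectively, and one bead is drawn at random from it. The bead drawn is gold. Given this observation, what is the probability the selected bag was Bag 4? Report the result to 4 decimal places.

P(gold|Bag 1) = 0.6; P(gold|Bag 2) = 0.3333; P(gold|Bag 3) = 0.625; P(gold|Bag 4) = 0.6154; P(gold|Bag 5) = 0.5.
Prior × likelihood for each source: 0.31·0.6=0.1860, 0.12·0.3333=0.04000, 0.23·0.625=0.1438, 0.27·0.6154=0.1662, 0.07·0.5=0.03500. Summing gives P(gold) = 0.57090.
P(Bag 4 | gold) = 0.1662 / 0.57090 = 0.2910.

Posterior probability ≈ 0.2910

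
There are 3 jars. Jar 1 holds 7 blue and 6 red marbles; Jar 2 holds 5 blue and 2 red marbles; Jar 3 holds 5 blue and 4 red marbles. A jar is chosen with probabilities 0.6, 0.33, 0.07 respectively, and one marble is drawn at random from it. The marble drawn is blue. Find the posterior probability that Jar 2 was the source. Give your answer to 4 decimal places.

Posterior probability ≈ 0.3944

P(blue|Jar 1) = 0.5385; P(blue|Jar 2) = 0.7143; P(blue|Jar 3) = 0.5556.
Prior × likelihood for each source: 0.6·0.5385=0.3231, 0.33·0.7143=0.2357, 0.07·0.5556=0.03889. Summing gives P(blue) = 0.59768.
P(Jar 2 | blue) = 0.2357 / 0.59768 = 0.3944.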